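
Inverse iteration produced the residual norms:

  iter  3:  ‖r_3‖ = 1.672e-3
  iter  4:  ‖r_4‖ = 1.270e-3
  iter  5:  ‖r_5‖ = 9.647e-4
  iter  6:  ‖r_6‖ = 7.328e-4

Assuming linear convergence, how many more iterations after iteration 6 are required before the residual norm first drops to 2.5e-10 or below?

Rate ρ ≈ ‖r_6‖/‖r_5‖ = 7.328e-4/9.647e-4 = 0.7596.
After j more steps, ‖r_{6+j}‖ ≈ 7.328e-4·ρ^j; need ρ^j ≤ 2.5e-10/7.328e-4 = 3.41157e-07.
j ≥ ln(3.41157e-07)/ln(0.7596) = -14.8909/-0.27496 = 54.157.
So 55 more iterations are needed.

55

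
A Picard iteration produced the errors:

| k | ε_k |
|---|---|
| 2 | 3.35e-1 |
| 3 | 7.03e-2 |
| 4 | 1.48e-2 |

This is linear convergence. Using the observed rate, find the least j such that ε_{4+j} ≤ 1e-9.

11

Rate ρ ≈ ε_4/ε_3 = 1.48e-2/7.03e-2 = 0.2105.
After j more steps, ε_{4+j} ≈ 1.48e-2·ρ^j; need ρ^j ≤ 1e-9/1.48e-2 = 6.75676e-08.
j ≥ ln(6.75676e-08)/ln(0.2105) = -16.5101/-1.55827 = 10.595.
So 11 more iterations are needed.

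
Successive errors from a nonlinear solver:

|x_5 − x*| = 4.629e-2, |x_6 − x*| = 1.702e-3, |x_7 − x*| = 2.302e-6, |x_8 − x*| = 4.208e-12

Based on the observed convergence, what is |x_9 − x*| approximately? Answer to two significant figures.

First estimate the order: p ≈ ln(|x_8 − x*|/|x_7 − x*|) / ln(|x_7 − x*|/|x_6 − x*|) = ln(4.208e-12/2.302e-6)/ln(2.302e-6/1.702e-3) = ln(1.82798e-06)/ln(0.00135253) ≈ 2.0001.
Then |x_9 − x*| ≈ |x_8 − x*|·(|x_8 − x*|/|x_7 − x*|)^p = 4.208e-12·(1.82798e-06)^2.0001 = 4.208e-12·3.3371e-12 ≈ 1.404e-23.

1.4e-23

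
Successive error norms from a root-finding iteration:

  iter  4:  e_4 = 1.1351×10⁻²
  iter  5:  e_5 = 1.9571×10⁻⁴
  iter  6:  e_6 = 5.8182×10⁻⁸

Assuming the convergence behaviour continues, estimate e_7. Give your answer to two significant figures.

First estimate the order: p ≈ ln(e_6/e_5) / ln(e_5/e_4) = ln(5.8182×10⁻⁸/1.9571×10⁻⁴)/ln(1.9571×10⁻⁴/1.1351×10⁻²) = ln(0.000297287)/ln(0.0172417) ≈ 2.0000.
Then e_7 ≈ e_6·(e_6/e_5)^p = 5.8182×10⁻⁸·(0.000297287)^2.0000 = 5.8182×10⁻⁸·8.83796e-08 ≈ 5.142e-15.

5.1e-15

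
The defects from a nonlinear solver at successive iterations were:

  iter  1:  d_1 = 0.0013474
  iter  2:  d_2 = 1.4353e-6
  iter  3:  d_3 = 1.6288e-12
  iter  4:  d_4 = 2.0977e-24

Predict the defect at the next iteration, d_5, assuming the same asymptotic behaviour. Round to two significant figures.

3.5e-48

First estimate the order: p ≈ ln(d_4/d_3) / ln(d_3/d_2) = ln(2.0977e-24/1.6288e-12)/ln(1.6288e-12/1.4353e-6) = ln(1.28788e-12)/ln(1.13482e-06) ≈ 2.0000.
Then d_5 ≈ d_4·(d_4/d_3)^p = 2.0977e-24·(1.28788e-12)^2.0000 = 2.0977e-24·1.65863e-24 ≈ 3.479e-48.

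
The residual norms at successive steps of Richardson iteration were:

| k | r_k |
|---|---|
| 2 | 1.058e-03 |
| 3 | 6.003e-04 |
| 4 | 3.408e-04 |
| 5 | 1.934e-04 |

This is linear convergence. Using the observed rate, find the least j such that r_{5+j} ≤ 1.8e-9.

21

Rate ρ ≈ r_5/r_4 = 1.934e-04/3.408e-04 = 0.5675.
After j more steps, r_{5+j} ≈ 1.934e-04·ρ^j; need ρ^j ≤ 1.8e-9/1.934e-04 = 9.30714e-06.
j ≥ ln(9.30714e-06)/ln(0.5675) = -11.5847/-0.56651 = 20.449.
So 21 more iterations are needed.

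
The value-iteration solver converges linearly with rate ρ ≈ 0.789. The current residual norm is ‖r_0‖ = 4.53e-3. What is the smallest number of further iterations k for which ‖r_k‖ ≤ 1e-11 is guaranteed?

85

After k steps, ‖r_k‖ ≈ 4.53e-3·0.789^k.
Need 0.789^k ≤ 1e-11/4.53e-3 = 2.20751e-09.
k ≥ ln(2.20751e-09)/ln(0.789) = -19.9314/-0.23699 = 84.102.
Smallest integer k = 85.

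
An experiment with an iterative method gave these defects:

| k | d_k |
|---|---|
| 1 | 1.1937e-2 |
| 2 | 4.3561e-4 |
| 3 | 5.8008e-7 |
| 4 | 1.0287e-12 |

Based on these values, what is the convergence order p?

Consecutive ratios: d_4/d_3 = 1.0287e-12/5.8008e-7 = 1.77338e-06, d_3/d_2 = 5.8008e-7/4.3561e-4 = 0.00133165.
p ≈ ln(1.77338e-06)/ln(0.00133165) = -13.2426/-6.6213 ≈ 2.00.
So the convergence is quadratic (order 2).

2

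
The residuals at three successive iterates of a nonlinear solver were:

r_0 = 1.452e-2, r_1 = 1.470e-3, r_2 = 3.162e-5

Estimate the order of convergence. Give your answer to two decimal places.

p ≈ ln(r_2/r_1) / ln(r_1/r_0)
  = ln(3.162e-5/1.470e-3) / ln(1.470e-3/1.452e-2)
  = ln(0.0215102) / ln(0.10124)
  = -3.83923 / -2.29026 ≈ 1.67633

1.68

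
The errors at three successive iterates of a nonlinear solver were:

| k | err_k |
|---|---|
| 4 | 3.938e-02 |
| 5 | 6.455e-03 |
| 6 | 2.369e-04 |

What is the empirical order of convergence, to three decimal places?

p ≈ ln(err_6/err_5) / ln(err_5/err_4)
  = ln(2.369e-04/6.455e-03) / ln(6.455e-03/3.938e-02)
  = ln(0.0367002) / ln(0.163916)
  = -3.304973 / -1.808401 ≈ 1.827566

1.828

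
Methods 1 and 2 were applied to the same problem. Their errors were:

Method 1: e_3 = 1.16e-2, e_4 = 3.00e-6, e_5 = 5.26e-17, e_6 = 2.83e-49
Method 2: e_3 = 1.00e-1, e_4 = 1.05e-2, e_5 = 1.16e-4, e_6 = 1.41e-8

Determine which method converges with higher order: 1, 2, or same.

Method 1: p ≈ ln(2.83e-49/5.26e-17)/ln(5.26e-17/3.00e-6) ≈ 3.00.
Method 2: p ≈ ln(1.41e-8/1.16e-4)/ln(1.16e-4/1.05e-2) ≈ 2.00.
Method 1 has the higher order (≈3.0 vs ≈2.0).

1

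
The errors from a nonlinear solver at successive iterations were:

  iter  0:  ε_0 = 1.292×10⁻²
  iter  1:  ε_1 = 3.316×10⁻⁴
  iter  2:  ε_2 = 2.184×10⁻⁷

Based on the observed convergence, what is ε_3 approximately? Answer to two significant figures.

9.5e-14

First estimate the order: p ≈ ln(ε_2/ε_1) / ln(ε_1/ε_0) = ln(2.184×10⁻⁷/3.316×10⁻⁴)/ln(3.316×10⁻⁴/1.292×10⁻²) = ln(0.000658625)/ln(0.0256656) ≈ 2.0000.
Then ε_3 ≈ ε_2·(ε_2/ε_1)^p = 2.184×10⁻⁷·(0.000658625)^2.0000 = 2.184×10⁻⁷·4.33787e-07 ≈ 9.474e-14.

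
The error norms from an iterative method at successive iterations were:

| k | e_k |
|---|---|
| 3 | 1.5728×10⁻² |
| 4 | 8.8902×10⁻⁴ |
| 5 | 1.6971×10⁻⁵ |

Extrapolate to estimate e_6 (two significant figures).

7.3e-8

First estimate the order: p ≈ ln(e_5/e_4) / ln(e_4/e_3) = ln(1.6971×10⁻⁵/8.8902×10⁻⁴)/ln(8.8902×10⁻⁴/1.5728×10⁻²) = ln(0.0190896)/ln(0.0565247) ≈ 1.3778.
Then e_6 ≈ e_5·(e_5/e_4)^p = 1.6971×10⁻⁵·(0.0190896)^1.3778 = 1.6971×10⁻⁵·0.0042784 ≈ 7.261e-08.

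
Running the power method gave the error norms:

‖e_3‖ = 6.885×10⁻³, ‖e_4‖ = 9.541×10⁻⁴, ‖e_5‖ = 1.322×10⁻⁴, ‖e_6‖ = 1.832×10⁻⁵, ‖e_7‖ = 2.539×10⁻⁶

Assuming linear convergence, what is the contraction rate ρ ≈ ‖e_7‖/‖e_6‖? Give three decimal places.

0.139

ρ ≈ ‖e_7‖/‖e_6‖ = 2.539×10⁻⁶/1.832×10⁻⁵ = 0.13859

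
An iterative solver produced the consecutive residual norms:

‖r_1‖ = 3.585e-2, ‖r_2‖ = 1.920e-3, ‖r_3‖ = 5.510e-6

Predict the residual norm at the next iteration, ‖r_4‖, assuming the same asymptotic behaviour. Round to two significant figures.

4.5e-11

First estimate the order: p ≈ ln(‖r_3‖/‖r_2‖) / ln(‖r_2‖/‖r_1‖) = ln(5.510e-6/1.920e-3)/ln(1.920e-3/3.585e-2) = ln(0.00286979)/ln(0.0535565) ≈ 1.9998.
Then ‖r_4‖ ≈ ‖r_3‖·(‖r_3‖/‖r_2‖)^p = 5.510e-6·(0.00286979)^1.9998 = 5.510e-6·8.24534e-06 ≈ 4.543e-11.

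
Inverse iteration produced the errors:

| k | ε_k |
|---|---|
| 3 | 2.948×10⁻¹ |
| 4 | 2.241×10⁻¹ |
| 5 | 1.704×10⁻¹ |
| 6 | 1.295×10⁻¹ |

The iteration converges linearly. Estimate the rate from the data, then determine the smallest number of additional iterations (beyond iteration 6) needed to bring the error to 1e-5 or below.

Rate ρ ≈ ε_6/ε_5 = 1.295×10⁻¹/1.704×10⁻¹ = 0.7600.
After j more steps, ε_{6+j} ≈ 1.295×10⁻¹·ρ^j; need ρ^j ≤ 1e-5/1.295×10⁻¹ = 7.72201e-05.
j ≥ ln(7.72201e-05)/ln(0.7600) = -9.4689/-0.27444 = 34.503.
So 35 more iterations are needed.

35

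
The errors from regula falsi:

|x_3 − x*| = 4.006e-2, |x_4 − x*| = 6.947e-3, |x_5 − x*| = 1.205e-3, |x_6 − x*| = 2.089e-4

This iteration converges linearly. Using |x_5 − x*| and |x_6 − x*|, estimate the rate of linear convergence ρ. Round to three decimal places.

0.173

ρ ≈ |x_6 − x*|/|x_5 − x*| = 2.089e-4/1.205e-3 = 0.17336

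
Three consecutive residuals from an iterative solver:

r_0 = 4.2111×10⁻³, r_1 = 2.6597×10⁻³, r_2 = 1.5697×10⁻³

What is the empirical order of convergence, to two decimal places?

p ≈ ln(r_2/r_1) / ln(r_1/r_0)
  = ln(1.5697×10⁻³/2.6597×10⁻³) / ln(2.6597×10⁻³/4.2111×10⁻³)
  = ln(0.590179) / ln(0.631593)
  = -0.52733 / -0.45951 ≈ 1.14759

1.15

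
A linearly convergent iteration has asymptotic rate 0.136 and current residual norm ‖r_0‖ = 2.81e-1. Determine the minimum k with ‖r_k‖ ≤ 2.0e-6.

6

After k steps, ‖r_k‖ ≈ 2.81e-1·0.136^k.
Need 0.136^k ≤ 2.0e-6/2.81e-1 = 7.11744e-06.
k ≥ ln(7.11744e-06)/ln(0.136) = -11.8530/-1.99510 = 5.941.
Smallest integer k = 6.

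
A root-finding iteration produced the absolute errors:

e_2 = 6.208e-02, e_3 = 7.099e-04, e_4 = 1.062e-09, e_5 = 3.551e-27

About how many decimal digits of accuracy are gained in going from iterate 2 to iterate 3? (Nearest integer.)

Digits gained ≈ log₁₀(e_2/e_3) = log₁₀(6.208e-02/7.099e-04) = log₁₀(87.4489) ≈ 1.942.

2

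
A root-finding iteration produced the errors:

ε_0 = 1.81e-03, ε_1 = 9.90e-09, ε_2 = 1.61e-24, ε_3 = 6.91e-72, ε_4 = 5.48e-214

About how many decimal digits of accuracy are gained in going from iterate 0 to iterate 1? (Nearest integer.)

5

Digits gained ≈ log₁₀(ε_0/ε_1) = log₁₀(1.81e-03/9.90e-09) = log₁₀(182828) ≈ 5.262.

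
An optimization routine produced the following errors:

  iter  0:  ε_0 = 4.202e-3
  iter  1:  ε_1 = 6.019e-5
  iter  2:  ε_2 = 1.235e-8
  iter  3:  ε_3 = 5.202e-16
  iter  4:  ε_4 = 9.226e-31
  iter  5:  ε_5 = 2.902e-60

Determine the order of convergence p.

Consecutive ratios: ε_5/ε_4 = 2.902e-60/9.226e-31 = 3.14546e-30, ε_4/ε_3 = 9.226e-31/5.202e-16 = 1.77355e-15.
p ≈ ln(3.14546e-30)/ln(1.77355e-15) = -67.9316/-33.9658 ≈ 2.00.
So the convergence is quadratic (order 2).

2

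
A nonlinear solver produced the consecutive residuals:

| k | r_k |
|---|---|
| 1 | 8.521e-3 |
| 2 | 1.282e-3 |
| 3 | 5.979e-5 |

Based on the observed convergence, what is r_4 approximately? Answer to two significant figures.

First estimate the order: p ≈ ln(r_3/r_2) / ln(r_2/r_1) = ln(5.979e-5/1.282e-3)/ln(1.282e-3/8.521e-3) = ln(0.0466381)/ln(0.150452) ≈ 1.6184.
Then r_4 ≈ r_3·(r_3/r_2)^p = 5.979e-5·(0.0466381)^1.6184 = 5.979e-5·0.00700632 ≈ 4.189e-07.

4.2e-7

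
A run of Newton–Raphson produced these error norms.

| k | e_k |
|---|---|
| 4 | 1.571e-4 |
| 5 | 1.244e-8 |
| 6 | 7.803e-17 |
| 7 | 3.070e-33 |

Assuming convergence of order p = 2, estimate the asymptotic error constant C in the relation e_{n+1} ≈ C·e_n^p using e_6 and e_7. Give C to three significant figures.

0.504

C ≈ e_7 / e_6^2
  = 3.070e-33 / (7.803e-17)^2
  = 3.070e-33 / 6.08868e-33 ≈ 0.50421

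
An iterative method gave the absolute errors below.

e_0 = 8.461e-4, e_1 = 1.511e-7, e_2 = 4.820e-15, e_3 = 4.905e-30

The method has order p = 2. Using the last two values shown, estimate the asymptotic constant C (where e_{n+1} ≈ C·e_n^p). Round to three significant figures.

0.211

C ≈ e_3 / e_2^2
  = 4.905e-30 / (4.820e-15)^2
  = 4.905e-30 / 2.32324e-29 ≈ 0.21113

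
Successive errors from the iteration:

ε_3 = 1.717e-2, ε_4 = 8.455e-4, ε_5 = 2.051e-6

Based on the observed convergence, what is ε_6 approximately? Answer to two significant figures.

1.2e-11

First estimate the order: p ≈ ln(ε_5/ε_4) / ln(ε_4/ε_3) = ln(2.051e-6/8.455e-4)/ln(8.455e-4/1.717e-2) = ln(0.00242578)/ln(0.0492429) ≈ 1.9999.
Then ε_6 ≈ ε_5·(ε_5/ε_4)^p = 2.051e-6·(0.00242578)^1.9999 = 2.051e-6·5.88795e-06 ≈ 1.208e-11.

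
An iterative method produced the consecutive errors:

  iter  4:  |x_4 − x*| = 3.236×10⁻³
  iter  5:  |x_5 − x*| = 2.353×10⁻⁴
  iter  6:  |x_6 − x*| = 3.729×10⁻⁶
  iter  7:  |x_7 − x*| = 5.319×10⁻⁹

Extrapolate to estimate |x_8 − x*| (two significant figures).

First estimate the order: p ≈ ln(|x_7 − x*|/|x_6 − x*|) / ln(|x_6 − x*|/|x_5 − x*|) = ln(5.319×10⁻⁹/3.729×10⁻⁶)/ln(3.729×10⁻⁶/2.353×10⁻⁴) = ln(0.00142639)/ln(0.0158479) ≈ 1.5810.
Then |x_8 − x*| ≈ |x_7 − x*|·(|x_7 − x*|/|x_6 − x*|)^p = 5.319×10⁻⁹·(0.00142639)^1.5810 = 5.319×10⁻⁹·3.16848e-05 ≈ 1.685e-13.

1.7e-13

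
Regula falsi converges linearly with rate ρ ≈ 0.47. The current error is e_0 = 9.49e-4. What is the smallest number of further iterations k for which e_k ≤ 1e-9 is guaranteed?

19

After k steps, e_k ≈ 9.49e-4·0.47^k.
Need 0.47^k ≤ 1e-9/9.49e-4 = 1.05374e-06.
k ≥ ln(1.05374e-06)/ln(0.47) = -13.7632/-0.75502 = 18.229.
Smallest integer k = 19.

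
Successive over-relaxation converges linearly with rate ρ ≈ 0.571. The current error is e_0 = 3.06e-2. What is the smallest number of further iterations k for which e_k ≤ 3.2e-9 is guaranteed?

29

After k steps, e_k ≈ 3.06e-2·0.571^k.
Need 0.571^k ≤ 3.2e-9/3.06e-2 = 1.04575e-07.
k ≥ ln(1.04575e-07)/ln(0.571) = -16.0734/-0.56037 = 28.684.
Smallest integer k = 29.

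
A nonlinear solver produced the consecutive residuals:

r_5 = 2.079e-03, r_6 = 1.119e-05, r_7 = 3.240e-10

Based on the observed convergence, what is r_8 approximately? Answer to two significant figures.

2.7e-19

First estimate the order: p ≈ ln(r_7/r_6) / ln(r_6/r_5) = ln(3.240e-10/1.119e-05)/ln(1.119e-05/2.079e-03) = ln(2.89544e-05)/ln(0.0053824) ≈ 2.0001.
Then r_8 ≈ r_7·(r_7/r_6)^p = 3.240e-10·(2.89544e-05)^2.0001 = 3.240e-10·8.37482e-10 ≈ 2.713e-19.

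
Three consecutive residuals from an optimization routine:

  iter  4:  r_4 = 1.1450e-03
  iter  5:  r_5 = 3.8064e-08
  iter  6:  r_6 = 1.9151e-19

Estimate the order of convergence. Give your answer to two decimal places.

2.52

p ≈ ln(r_6/r_5) / ln(r_5/r_4)
  = ln(1.9151e-19/3.8064e-08) / ln(3.8064e-08/1.1450e-03)
  = ln(5.03126e-12) / ln(3.32437e-05)
  = -26.01535 / -10.31165 ≈ 2.52291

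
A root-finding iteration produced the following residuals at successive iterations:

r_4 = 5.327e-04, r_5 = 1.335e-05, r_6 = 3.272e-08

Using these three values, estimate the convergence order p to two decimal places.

1.63

p ≈ ln(r_6/r_5) / ln(r_5/r_4)
  = ln(3.272e-08/1.335e-05) / ln(1.335e-05/5.327e-04)
  = ln(0.00245094) / ln(0.025061)
  = -6.01128 / -3.68644 ≈ 1.63065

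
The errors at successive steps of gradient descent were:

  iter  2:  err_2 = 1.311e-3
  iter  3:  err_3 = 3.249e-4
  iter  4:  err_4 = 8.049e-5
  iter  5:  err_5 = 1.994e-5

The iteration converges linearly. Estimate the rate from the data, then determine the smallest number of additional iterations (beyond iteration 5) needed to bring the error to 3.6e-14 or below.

15

Rate ρ ≈ err_5/err_4 = 1.994e-5/8.049e-5 = 0.2477.
After j more steps, err_{5+j} ≈ 1.994e-5·ρ^j; need ρ^j ≤ 3.6e-14/1.994e-5 = 1.80542e-09.
j ≥ ln(1.80542e-09)/ln(0.2477) = -20.1325/-1.39554 = 14.426.
So 15 more iterations are needed.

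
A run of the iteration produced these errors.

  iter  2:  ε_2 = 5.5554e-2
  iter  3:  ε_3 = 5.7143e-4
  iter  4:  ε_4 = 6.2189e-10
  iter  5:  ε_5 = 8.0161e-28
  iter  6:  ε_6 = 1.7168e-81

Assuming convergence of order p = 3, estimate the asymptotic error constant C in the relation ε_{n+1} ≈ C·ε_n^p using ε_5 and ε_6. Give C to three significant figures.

C ≈ ε_6 / ε_5^3
  = 1.7168e-81 / (8.0161e-28)^3
  = 1.7168e-81 / 5.15097e-82 ≈ 3.333

3.33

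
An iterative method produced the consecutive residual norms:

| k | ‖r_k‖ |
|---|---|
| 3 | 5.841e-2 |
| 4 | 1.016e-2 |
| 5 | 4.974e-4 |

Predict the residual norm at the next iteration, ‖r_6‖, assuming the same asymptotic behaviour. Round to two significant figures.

First estimate the order: p ≈ ln(‖r_5‖/‖r_4‖) / ln(‖r_4‖/‖r_3‖) = ln(4.974e-4/1.016e-2)/ln(1.016e-2/5.841e-2) = ln(0.0489567)/ln(0.173943) ≈ 1.7249.
Then ‖r_6‖ ≈ ‖r_5‖·(‖r_5‖/‖r_4‖)^p = 4.974e-4·(0.0489567)^1.7249 = 4.974e-4·0.00549613 ≈ 2.734e-06.

2.7e-6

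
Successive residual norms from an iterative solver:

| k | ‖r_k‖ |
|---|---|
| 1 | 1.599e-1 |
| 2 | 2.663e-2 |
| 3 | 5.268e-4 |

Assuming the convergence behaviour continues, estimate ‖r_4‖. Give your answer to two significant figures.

9.8e-8

First estimate the order: p ≈ ln(‖r_3‖/‖r_2‖) / ln(‖r_2‖/‖r_1‖) = ln(5.268e-4/2.663e-2)/ln(2.663e-2/1.599e-1) = ln(0.0197822)/ln(0.166542) ≈ 2.1885.
Then ‖r_4‖ ≈ ‖r_3‖·(‖r_3‖/‖r_2‖)^p = 5.268e-4·(0.0197822)^2.1885 = 5.268e-4·0.000186809 ≈ 9.841e-08.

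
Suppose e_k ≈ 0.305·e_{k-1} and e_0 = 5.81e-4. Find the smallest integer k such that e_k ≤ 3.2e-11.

After k steps, e_k ≈ 5.81e-4·0.305^k.
Need 0.305^k ≤ 3.2e-11/5.81e-4 = 5.50775e-08.
k ≥ ln(5.50775e-08)/ln(0.305) = -16.7145/-1.18744 = 14.076.
Smallest integer k = 15.

15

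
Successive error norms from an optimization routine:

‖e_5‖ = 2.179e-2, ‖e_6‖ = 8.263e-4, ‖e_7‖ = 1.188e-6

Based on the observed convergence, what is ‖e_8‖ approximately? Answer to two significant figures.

First estimate the order: p ≈ ln(‖e_7‖/‖e_6‖) / ln(‖e_6‖/‖e_5‖) = ln(1.188e-6/8.263e-4)/ln(8.263e-4/2.179e-2) = ln(0.00143773)/ln(0.0379211) ≈ 2.0001.
Then ‖e_8‖ ≈ ‖e_7‖·(‖e_7‖/‖e_6‖)^p = 1.188e-6·(0.00143773)^2.0001 = 1.188e-6·2.06572e-06 ≈ 2.454e-12.

2.5e-12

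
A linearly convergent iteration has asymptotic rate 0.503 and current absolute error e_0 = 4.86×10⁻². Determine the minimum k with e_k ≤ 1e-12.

After k steps, e_k ≈ 4.86×10⁻²·0.503^k.
Need 0.503^k ≤ 1e-12/4.86×10⁻² = 2.05761e-11.
k ≥ ln(2.05761e-11)/ln(0.503) = -24.6069/-0.68717 = 35.809.
Smallest integer k = 36.

36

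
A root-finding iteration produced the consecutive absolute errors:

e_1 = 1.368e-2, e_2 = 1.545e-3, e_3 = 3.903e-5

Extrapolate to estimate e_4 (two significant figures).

7.9e-8

First estimate the order: p ≈ ln(e_3/e_2) / ln(e_2/e_1) = ln(3.903e-5/1.545e-3)/ln(1.545e-3/1.368e-2) = ln(0.0252621)/ln(0.112939) ≈ 1.6867.
Then e_4 ≈ e_3·(e_3/e_2)^p = 3.903e-5·(0.0252621)^1.6867 = 3.903e-5·0.00202044 ≈ 7.886e-08.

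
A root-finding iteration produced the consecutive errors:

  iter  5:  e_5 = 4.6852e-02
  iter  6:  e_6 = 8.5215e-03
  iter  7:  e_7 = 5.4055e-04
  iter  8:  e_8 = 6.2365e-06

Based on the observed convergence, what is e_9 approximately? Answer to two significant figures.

First estimate the order: p ≈ ln(e_8/e_7) / ln(e_7/e_6) = ln(6.2365e-06/5.4055e-04)/ln(5.4055e-04/8.5215e-03) = ln(0.0115373)/ln(0.0634337) ≈ 1.6180.
Then e_9 ≈ e_8·(e_8/e_7)^p = 6.2365e-06·(0.0115373)^1.6180 = 6.2365e-06·0.000731955 ≈ 4.565e-09.

4.6e-9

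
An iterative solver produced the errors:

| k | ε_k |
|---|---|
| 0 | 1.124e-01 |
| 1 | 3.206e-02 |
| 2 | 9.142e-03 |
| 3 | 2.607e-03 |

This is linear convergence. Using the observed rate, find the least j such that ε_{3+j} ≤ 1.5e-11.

16

Rate ρ ≈ ε_3/ε_2 = 2.607e-03/9.142e-03 = 0.2852.
After j more steps, ε_{3+j} ≈ 2.607e-03·ρ^j; need ρ^j ≤ 1.5e-11/2.607e-03 = 5.75374e-09.
j ≥ ln(5.75374e-09)/ln(0.2852) = -18.9734/-1.25456 = 15.124.
So 16 more iterations are needed.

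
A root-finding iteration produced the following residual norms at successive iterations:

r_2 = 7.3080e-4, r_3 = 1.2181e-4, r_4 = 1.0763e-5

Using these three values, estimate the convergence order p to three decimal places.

1.354

p ≈ ln(r_4/r_3) / ln(r_3/r_2)
  = ln(1.0763e-5/1.2181e-4) / ln(1.2181e-4/7.3080e-4)
  = ln(0.0883589) / ln(0.16668)
  = -2.426348 / -1.791679 ≈ 1.354231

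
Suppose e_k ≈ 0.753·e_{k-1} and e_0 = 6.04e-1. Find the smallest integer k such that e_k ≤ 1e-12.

After k steps, e_k ≈ 6.04e-1·0.753^k.
Need 0.753^k ≤ 1e-12/6.04e-1 = 1.65563e-12.
k ≥ ln(1.65563e-12)/ln(0.753) = -27.1268/-0.28369 = 95.621.
Smallest integer k = 96.

96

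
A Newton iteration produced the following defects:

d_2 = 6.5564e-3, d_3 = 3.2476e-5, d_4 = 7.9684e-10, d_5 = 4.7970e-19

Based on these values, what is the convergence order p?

2

Consecutive ratios: d_5/d_4 = 4.7970e-19/7.9684e-10 = 6.02003e-10, d_4/d_3 = 7.9684e-10/3.2476e-5 = 2.45363e-05.
p ≈ ln(6.02003e-10)/ln(2.45363e-05) = -21.2308/-10.6154 ≈ 2.00.
So the convergence is quadratic (order 2).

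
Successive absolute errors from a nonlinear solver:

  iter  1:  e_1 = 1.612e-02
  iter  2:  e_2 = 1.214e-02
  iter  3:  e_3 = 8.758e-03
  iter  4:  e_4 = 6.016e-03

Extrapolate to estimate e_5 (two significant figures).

First estimate the order: p ≈ ln(e_4/e_3) / ln(e_3/e_2) = ln(6.016e-03/8.758e-03)/ln(8.758e-03/1.214e-02) = ln(0.686915)/ln(0.721417) ≈ 1.1501.
Then e_5 ≈ e_4·(e_4/e_3)^p = 6.016e-03·(0.686915)^1.1501 = 6.016e-03·0.649265 ≈ 0.003906.

3.9e-3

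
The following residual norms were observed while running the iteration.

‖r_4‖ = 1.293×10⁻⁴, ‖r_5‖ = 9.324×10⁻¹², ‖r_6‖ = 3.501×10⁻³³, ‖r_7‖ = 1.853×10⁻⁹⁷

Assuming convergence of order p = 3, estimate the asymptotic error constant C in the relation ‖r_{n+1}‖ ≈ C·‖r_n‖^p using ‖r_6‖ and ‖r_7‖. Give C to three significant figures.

C ≈ ‖r_7‖ / ‖r_6‖^3
  = 1.853×10⁻⁹⁷ / (3.501×10⁻³³)^3
  = 1.853×10⁻⁹⁷ / 4.29118e-98 ≈ 4.3182

4.32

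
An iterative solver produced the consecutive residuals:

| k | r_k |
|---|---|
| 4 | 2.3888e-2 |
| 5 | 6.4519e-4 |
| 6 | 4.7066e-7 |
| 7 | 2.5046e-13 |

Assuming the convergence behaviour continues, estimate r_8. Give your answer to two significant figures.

First estimate the order: p ≈ ln(r_7/r_6) / ln(r_6/r_5) = ln(2.5046e-13/4.7066e-7)/ln(4.7066e-7/6.4519e-4) = ln(5.32146e-07)/ln(0.000729491) ≈ 2.0000.
Then r_8 ≈ r_7·(r_7/r_6)^p = 2.5046e-13·(5.32146e-07)^2.0000 = 2.5046e-13·2.83179e-13 ≈ 7.093e-26.

7.1e-26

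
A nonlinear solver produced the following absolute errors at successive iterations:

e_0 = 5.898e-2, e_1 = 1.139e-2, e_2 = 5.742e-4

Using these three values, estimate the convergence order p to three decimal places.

p ≈ ln(e_2/e_1) / ln(e_1/e_0)
  = ln(5.742e-4/1.139e-2) / ln(1.139e-2/5.898e-2)
  = ln(0.0504126) / ln(0.193116)
  = -2.987514 / -1.644464 ≈ 1.816710

1.817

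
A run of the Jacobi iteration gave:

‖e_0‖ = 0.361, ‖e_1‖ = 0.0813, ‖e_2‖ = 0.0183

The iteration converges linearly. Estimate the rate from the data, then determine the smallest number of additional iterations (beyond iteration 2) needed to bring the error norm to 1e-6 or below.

7

Rate ρ ≈ ‖e_2‖/‖e_1‖ = 0.0183/0.0813 = 0.2251.
After j more steps, ‖e_{2+j}‖ ≈ 0.0183·ρ^j; need ρ^j ≤ 1e-6/0.0183 = 5.46448e-05.
j ≥ ln(5.46448e-05)/ln(0.2251) = -9.8147/-1.49121 = 6.582.
So 7 more iterations are needed.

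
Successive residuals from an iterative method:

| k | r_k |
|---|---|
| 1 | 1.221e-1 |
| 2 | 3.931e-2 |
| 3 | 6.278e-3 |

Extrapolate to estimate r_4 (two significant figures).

3.2e-4

First estimate the order: p ≈ ln(r_3/r_2) / ln(r_2/r_1) = ln(6.278e-3/3.931e-2)/ln(3.931e-2/1.221e-1) = ln(0.159705)/ln(0.321949) ≈ 1.6186.
Then r_4 ≈ r_3·(r_3/r_2)^p = 6.278e-3·(0.159705)^1.6186 = 6.278e-3·0.0513442 ≈ 0.0003223.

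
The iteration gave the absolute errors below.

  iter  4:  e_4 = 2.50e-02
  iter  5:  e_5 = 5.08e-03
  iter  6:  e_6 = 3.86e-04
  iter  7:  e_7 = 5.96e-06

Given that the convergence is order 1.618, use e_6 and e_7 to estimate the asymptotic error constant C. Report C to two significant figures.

C ≈ e_7 / e_6^1.618
  = 5.96e-06 / (3.86e-04)^1.618
  = 5.96e-06 / 2.99984e-06 ≈ 1.9868

2.0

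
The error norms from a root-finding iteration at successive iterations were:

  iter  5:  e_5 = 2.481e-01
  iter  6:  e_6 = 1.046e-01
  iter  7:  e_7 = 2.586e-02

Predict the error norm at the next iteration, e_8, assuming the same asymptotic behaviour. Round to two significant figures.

2.7e-3

First estimate the order: p ≈ ln(e_7/e_6) / ln(e_6/e_5) = ln(2.586e-02/1.046e-01)/ln(1.046e-01/2.481e-01) = ln(0.247228)/ln(0.421604) ≈ 1.6180.
Then e_8 ≈ e_7·(e_7/e_6)^p = 2.586e-02·(0.247228)^1.6180 = 2.586e-02·0.104239 ≈ 0.002696.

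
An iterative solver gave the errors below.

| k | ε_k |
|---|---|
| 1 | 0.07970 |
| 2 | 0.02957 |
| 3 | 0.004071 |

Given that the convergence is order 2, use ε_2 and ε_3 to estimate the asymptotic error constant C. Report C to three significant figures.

C ≈ ε_3 / ε_2^2
  = 0.004071 / (0.02957)^2
  = 0.004071 / 0.000874385 ≈ 4.6558

4.66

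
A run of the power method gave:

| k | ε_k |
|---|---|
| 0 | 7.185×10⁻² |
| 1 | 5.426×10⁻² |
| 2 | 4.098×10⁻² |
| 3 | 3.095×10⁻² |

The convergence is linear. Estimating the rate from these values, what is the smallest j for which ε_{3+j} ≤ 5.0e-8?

Rate ρ ≈ ε_3/ε_2 = 3.095×10⁻²/4.098×10⁻² = 0.7552.
After j more steps, ε_{3+j} ≈ 3.095×10⁻²·ρ^j; need ρ^j ≤ 5.0e-8/3.095×10⁻² = 1.61551e-06.
j ≥ ln(1.61551e-06)/ln(0.7552) = -13.3359/-0.28077 = 47.498.
So 48 more iterations are needed.

48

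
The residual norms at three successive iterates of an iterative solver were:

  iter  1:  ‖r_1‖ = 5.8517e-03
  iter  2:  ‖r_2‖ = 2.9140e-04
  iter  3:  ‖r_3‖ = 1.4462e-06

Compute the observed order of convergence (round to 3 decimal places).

p ≈ ln(‖r_3‖/‖r_2‖) / ln(‖r_2‖/‖r_1‖)
  = ln(1.4462e-06/2.9140e-04) / ln(2.9140e-04/5.8517e-03)
  = ln(0.00496294) / ln(0.0497975)
  = -5.305757 / -2.999790 ≈ 1.768709

1.769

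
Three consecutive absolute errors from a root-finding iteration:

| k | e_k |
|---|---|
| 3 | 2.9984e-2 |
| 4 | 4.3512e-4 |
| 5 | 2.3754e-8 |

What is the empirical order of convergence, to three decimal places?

2.319

p ≈ ln(e_5/e_4) / ln(e_4/e_3)
  = ln(2.3754e-8/4.3512e-4) / ln(4.3512e-4/2.9984e-2)
  = ln(5.45918e-05) / ln(0.0145117)
  = -9.815627 / -4.232800 ≈ 2.318944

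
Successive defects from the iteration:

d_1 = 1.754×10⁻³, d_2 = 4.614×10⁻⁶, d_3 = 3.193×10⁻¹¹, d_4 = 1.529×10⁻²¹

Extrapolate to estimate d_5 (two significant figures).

3.5e-42

First estimate the order: p ≈ ln(d_4/d_3) / ln(d_3/d_2) = ln(1.529×10⁻²¹/3.193×10⁻¹¹)/ln(3.193×10⁻¹¹/4.614×10⁻⁶) = ln(4.7886e-11)/ln(6.92024e-06) ≈ 2.0000.
Then d_5 ≈ d_4·(d_4/d_3)^p = 1.529×10⁻²¹·(4.7886e-11)^2.0000 = 1.529×10⁻²¹·2.29307e-21 ≈ 3.506e-42.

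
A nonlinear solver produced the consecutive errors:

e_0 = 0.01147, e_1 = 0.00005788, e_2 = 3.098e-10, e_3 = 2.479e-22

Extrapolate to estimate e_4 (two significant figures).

4.3e-50

First estimate the order: p ≈ ln(e_3/e_2) / ln(e_2/e_1) = ln(2.479e-22/3.098e-10)/ln(3.098e-10/0.00005788) = ln(8.00194e-13)/ln(5.35245e-06) ≈ 2.2948.
Then e_4 ≈ e_3·(e_3/e_2)^p = 2.479e-22·(8.00194e-13)^2.2948 = 2.479e-22·1.73881e-28 ≈ 4.311e-50.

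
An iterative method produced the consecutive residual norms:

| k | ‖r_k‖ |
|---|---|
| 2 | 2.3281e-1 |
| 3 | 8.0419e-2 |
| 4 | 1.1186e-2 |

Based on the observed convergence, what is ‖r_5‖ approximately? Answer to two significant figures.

2.9e-4

First estimate the order: p ≈ ln(‖r_4‖/‖r_3‖) / ln(‖r_3‖/‖r_2‖) = ln(1.1186e-2/8.0419e-2)/ln(8.0419e-2/2.3281e-1) = ln(0.139096)/ln(0.345428) ≈ 1.8557.
Then ‖r_5‖ ≈ ‖r_4‖·(‖r_4‖/‖r_3‖)^p = 1.1186e-2·(0.139096)^1.8557 = 1.1186e-2·0.0257187 ≈ 0.0002877.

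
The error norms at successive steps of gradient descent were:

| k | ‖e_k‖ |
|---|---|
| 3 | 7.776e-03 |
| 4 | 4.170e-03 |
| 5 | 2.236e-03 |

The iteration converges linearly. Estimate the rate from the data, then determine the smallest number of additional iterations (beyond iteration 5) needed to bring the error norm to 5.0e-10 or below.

Rate ρ ≈ ‖e_5‖/‖e_4‖ = 2.236e-03/4.170e-03 = 0.5362.
After j more steps, ‖e_{5+j}‖ ≈ 2.236e-03·ρ^j; need ρ^j ≤ 5.0e-10/2.236e-03 = 2.23614e-07.
j ≥ ln(2.23614e-07)/ln(0.5362) = -15.3133/-0.62325 = 24.570.
So 25 more iterations are needed.

25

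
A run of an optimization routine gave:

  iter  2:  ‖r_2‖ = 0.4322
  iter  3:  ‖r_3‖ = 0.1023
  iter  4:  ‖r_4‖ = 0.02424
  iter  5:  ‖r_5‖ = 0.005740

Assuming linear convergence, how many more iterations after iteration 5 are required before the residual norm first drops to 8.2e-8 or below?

8

Rate ρ ≈ ‖r_5‖/‖r_4‖ = 0.005740/0.02424 = 0.2368.
After j more steps, ‖r_{5+j}‖ ≈ 0.005740·ρ^j; need ρ^j ≤ 8.2e-8/0.005740 = 1.42857e-05.
j ≥ ln(1.42857e-05)/ln(0.2368) = -11.1563/-1.44054 = 7.745.
So 8 more iterations are needed.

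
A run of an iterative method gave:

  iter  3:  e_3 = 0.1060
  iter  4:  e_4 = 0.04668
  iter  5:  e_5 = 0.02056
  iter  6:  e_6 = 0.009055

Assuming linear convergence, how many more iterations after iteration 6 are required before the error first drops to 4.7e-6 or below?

10

Rate ρ ≈ e_6/e_5 = 0.009055/0.02056 = 0.4404.
After j more steps, e_{6+j} ≈ 0.009055·ρ^j; need ρ^j ≤ 4.7e-6/0.009055 = 0.00051905.
j ≥ ln(0.00051905)/ln(0.4404) = -7.5635/-0.82007 = 9.223.
So 10 more iterations are needed.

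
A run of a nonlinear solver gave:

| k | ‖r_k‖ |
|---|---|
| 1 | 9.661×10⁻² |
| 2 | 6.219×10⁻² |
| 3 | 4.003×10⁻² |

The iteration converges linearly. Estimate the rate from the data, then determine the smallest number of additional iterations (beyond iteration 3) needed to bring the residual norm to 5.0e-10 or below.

42

Rate ρ ≈ ‖r_3‖/‖r_2‖ = 4.003×10⁻²/6.219×10⁻² = 0.6437.
After j more steps, ‖r_{3+j}‖ ≈ 4.003×10⁻²·ρ^j; need ρ^j ≤ 5.0e-10/4.003×10⁻² = 1.24906e-08.
j ≥ ln(1.24906e-08)/ln(0.6437) = -18.1983/-0.44052 = 41.311.
So 42 more iterations are needed.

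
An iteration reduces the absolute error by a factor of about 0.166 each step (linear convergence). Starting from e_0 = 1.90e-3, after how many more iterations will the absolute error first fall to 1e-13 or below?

After k steps, e_k ≈ 1.90e-3·0.166^k.
Need 0.166^k ≤ 1e-13/1.90e-3 = 5.26316e-11.
k ≥ ln(5.26316e-11)/ln(0.166) = -23.6677/-1.79577 = 13.180.
Smallest integer k = 14.

14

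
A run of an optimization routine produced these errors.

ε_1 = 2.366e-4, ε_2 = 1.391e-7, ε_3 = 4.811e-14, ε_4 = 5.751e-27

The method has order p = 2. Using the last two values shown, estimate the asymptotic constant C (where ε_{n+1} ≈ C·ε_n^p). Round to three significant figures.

C ≈ ε_4 / ε_3^2
  = 5.751e-27 / (4.811e-14)^2
  = 5.751e-27 / 2.31457e-27 ≈ 2.4847

2.48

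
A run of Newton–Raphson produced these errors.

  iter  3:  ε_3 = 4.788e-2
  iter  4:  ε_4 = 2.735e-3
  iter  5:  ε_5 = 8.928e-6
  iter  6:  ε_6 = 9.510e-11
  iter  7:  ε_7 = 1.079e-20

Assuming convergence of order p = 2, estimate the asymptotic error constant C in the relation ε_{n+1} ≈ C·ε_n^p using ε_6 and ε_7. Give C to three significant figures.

C ≈ ε_7 / ε_6^2
  = 1.079e-20 / (9.510e-11)^2
  = 1.079e-20 / 9.04401e-21 ≈ 1.1931

1.19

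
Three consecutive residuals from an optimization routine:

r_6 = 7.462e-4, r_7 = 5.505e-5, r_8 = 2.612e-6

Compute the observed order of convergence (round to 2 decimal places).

p ≈ ln(r_8/r_7) / ln(r_7/r_6)
  = ln(2.612e-6/5.505e-5) / ln(5.505e-5/7.462e-4)
  = ln(0.0474478) / ln(0.0737738)
  = -3.04813 / -2.60675 ≈ 1.16932

1.17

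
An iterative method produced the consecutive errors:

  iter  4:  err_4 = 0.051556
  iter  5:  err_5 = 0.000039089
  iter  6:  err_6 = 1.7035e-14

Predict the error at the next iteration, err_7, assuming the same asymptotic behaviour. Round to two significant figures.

1.4e-42

First estimate the order: p ≈ ln(err_6/err_5) / ln(err_5/err_4) = ln(1.7035e-14/0.000039089)/ln(0.000039089/0.051556) = ln(4.358e-10)/ln(0.000758185) ≈ 3.0000.
Then err_7 ≈ err_6·(err_6/err_5)^p = 1.7035e-14·(4.358e-10)^3.0000 = 1.7035e-14·8.27679e-29 ≈ 1.41e-42.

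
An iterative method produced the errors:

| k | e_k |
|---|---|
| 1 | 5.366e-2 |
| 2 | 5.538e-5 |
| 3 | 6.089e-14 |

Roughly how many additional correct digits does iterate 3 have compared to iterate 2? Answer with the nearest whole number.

Digits gained ≈ log₁₀(e_2/e_3) = log₁₀(5.538e-5/6.089e-14) = log₁₀(9.09509e+08) ≈ 8.959.

9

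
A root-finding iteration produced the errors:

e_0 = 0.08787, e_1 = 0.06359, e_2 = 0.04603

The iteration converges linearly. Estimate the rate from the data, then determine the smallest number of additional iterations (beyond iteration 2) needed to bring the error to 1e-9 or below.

Rate ρ ≈ e_2/e_1 = 0.04603/0.06359 = 0.7239.
After j more steps, e_{2+j} ≈ 0.04603·ρ^j; need ρ^j ≤ 1e-9/0.04603 = 2.1725e-08.
j ≥ ln(2.1725e-08)/ln(0.7239) = -17.6448/-0.32310 = 54.611.
So 55 more iterations are needed.

55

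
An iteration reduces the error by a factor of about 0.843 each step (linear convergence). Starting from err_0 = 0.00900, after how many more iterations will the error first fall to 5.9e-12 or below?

After k steps, err_k ≈ 0.00900·0.843^k.
Need 0.843^k ≤ 5.9e-12/0.00900 = 6.55556e-10.
k ≥ ln(6.55556e-10)/ln(0.843) = -21.1455/-0.17079 = 123.810.
Smallest integer k = 124.

124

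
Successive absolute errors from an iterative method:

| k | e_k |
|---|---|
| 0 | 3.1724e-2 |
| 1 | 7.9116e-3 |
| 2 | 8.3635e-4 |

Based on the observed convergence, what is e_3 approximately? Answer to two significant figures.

2.2e-5

First estimate the order: p ≈ ln(e_2/e_1) / ln(e_1/e_0) = ln(8.3635e-4/7.9116e-3)/ln(7.9116e-3/3.1724e-2) = ln(0.105712)/ln(0.249388) ≈ 1.6180.
Then e_3 ≈ e_2·(e_2/e_1)^p = 8.3635e-4·(0.105712)^1.6180 = 8.3635e-4·0.0263653 ≈ 2.205e-05.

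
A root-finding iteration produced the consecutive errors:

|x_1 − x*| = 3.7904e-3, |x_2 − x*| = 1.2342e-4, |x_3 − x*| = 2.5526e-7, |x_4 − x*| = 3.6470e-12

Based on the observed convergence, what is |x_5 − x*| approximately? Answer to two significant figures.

6.6e-21

First estimate the order: p ≈ ln(|x_4 − x*|/|x_3 − x*|) / ln(|x_3 − x*|/|x_2 − x*|) = ln(3.6470e-12/2.5526e-7)/ln(2.5526e-7/1.2342e-4) = ln(1.42874e-05)/ln(0.00206822) ≈ 1.8049.
Then |x_5 − x*| ≈ |x_4 − x*|·(|x_4 − x*|/|x_3 − x*|)^p = 3.6470e-12·(1.42874e-05)^1.8049 = 3.6470e-12·1.7996e-09 ≈ 6.563e-21.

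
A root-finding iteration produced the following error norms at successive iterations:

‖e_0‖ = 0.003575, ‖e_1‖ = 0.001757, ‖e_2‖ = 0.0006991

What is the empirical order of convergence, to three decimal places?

1.297

p ≈ ln(‖e_2‖/‖e_1‖) / ln(‖e_1‖/‖e_0‖)
  = ln(0.0006991/0.001757) / ln(0.001757/0.003575)
  = ln(0.397894) / ln(0.491469)
  = -0.921570 / -0.710356 ≈ 1.297335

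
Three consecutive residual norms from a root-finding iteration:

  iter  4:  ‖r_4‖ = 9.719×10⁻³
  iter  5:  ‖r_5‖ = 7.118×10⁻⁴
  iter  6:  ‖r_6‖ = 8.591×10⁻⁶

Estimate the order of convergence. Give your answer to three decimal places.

1.690

p ≈ ln(‖r_6‖/‖r_5‖) / ln(‖r_5‖/‖r_4‖)
  = ln(8.591×10⁻⁶/7.118×10⁻⁴) / ln(7.118×10⁻⁴/9.719×10⁻³)
  = ln(0.0120694) / ln(0.073238)
  = -4.417082 / -2.614041 ≈ 1.689752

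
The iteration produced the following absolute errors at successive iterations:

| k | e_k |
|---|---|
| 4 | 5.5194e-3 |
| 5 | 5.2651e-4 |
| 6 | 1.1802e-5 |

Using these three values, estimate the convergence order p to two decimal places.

1.62

p ≈ ln(e_6/e_5) / ln(e_5/e_4)
  = ln(1.1802e-5/5.2651e-4) / ln(5.2651e-4/5.5194e-3)
  = ln(0.0224155) / ln(0.0953926)
  = -3.79800 / -2.34975 ≈ 1.61634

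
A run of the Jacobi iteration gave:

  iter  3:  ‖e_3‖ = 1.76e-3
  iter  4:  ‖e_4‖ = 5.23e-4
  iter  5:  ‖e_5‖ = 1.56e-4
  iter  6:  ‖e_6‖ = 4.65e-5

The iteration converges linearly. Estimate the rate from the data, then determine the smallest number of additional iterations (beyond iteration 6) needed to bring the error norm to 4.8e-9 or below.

8

Rate ρ ≈ ‖e_6‖/‖e_5‖ = 4.65e-5/1.56e-4 = 0.2981.
After j more steps, ‖e_{6+j}‖ ≈ 4.65e-5·ρ^j; need ρ^j ≤ 4.8e-9/4.65e-5 = 0.000103226.
j ≥ ln(0.000103226)/ln(0.2981) = -9.1786/-1.21033 = 7.584.
So 8 more iterations are needed.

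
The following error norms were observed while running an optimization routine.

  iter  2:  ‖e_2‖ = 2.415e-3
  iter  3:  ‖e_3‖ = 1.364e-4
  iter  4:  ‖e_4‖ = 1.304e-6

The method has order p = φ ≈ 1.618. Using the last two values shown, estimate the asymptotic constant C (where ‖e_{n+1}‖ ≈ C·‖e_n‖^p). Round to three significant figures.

2.34

C ≈ ‖e_4‖ / ‖e_3‖^1.618
  = 1.304e-6 / (1.364e-4)^1.618
  = 1.304e-6 / 5.57352e-07 ≈ 2.3396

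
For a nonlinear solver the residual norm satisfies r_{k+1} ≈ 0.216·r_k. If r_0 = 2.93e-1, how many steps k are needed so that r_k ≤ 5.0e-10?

After k steps, r_k ≈ 2.93e-1·0.216^k.
Need 0.216^k ≤ 5.0e-10/2.93e-1 = 1.70648e-09.
k ≥ ln(1.70648e-09)/ln(0.216) = -20.1888/-1.53248 = 13.174.
Smallest integer k = 14.

14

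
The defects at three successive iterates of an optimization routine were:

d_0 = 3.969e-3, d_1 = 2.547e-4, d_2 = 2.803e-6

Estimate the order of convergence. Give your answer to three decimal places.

1.642

p ≈ ln(d_2/d_1) / ln(d_1/d_0)
  = ln(2.803e-6/2.547e-4) / ln(2.547e-4/3.969e-3)
  = ln(0.0110051) / ln(0.0641723)
  = -4.509396 / -2.746184 ≈ 1.642059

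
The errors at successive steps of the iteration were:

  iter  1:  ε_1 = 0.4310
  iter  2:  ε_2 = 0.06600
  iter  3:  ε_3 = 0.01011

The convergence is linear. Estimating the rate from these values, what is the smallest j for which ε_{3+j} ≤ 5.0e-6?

5

Rate ρ ≈ ε_3/ε_2 = 0.01011/0.06600 = 0.1532.
After j more steps, ε_{3+j} ≈ 0.01011·ρ^j; need ρ^j ≤ 5.0e-6/0.01011 = 0.00049456.
j ≥ ln(0.00049456)/ln(0.1532) = -7.6118/-1.87601 = 4.057.
So 5 more iterations are needed.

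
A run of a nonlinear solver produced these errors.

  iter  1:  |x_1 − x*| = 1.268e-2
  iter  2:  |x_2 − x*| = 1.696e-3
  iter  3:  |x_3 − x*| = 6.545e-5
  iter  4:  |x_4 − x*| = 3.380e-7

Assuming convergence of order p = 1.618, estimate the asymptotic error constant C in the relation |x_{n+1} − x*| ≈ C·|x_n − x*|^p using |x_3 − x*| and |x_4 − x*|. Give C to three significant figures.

1.99

C ≈ |x_4 − x*| / |x_3 − x*|^1.618
  = 3.380e-7 / (6.545e-5)^1.618
  = 3.380e-7 / 1.6988e-07 ≈ 1.9896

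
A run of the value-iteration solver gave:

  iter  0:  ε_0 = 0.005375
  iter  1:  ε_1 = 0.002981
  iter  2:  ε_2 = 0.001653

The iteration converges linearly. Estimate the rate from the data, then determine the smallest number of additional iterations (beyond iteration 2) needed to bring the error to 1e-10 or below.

29

Rate ρ ≈ ε_2/ε_1 = 0.001653/0.002981 = 0.5545.
After j more steps, ε_{2+j} ≈ 0.001653·ρ^j; need ρ^j ≤ 1e-10/0.001653 = 6.04961e-08.
j ≥ ln(6.04961e-08)/ln(0.5545) = -16.6207/-0.58969 = 28.185.
So 29 more iterations are needed.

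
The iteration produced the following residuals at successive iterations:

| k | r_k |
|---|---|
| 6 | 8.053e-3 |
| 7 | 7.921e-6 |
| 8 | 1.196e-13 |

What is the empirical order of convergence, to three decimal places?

2.601

p ≈ ln(r_8/r_7) / ln(r_7/r_6)
  = ln(1.196e-13/7.921e-6) / ln(7.921e-6/8.053e-3)
  = ln(1.50991e-08) / ln(0.000983609)
  = -18.008631 / -6.924282 ≈ 2.600794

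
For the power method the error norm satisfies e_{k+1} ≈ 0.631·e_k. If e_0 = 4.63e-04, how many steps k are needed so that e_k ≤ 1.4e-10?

After k steps, e_k ≈ 4.63e-04·0.631^k.
Need 0.631^k ≤ 1.4e-10/4.63e-04 = 3.02376e-07.
k ≥ ln(3.02376e-07)/ln(0.631) = -15.0116/-0.46045 = 32.602.
Smallest integer k = 33.

33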